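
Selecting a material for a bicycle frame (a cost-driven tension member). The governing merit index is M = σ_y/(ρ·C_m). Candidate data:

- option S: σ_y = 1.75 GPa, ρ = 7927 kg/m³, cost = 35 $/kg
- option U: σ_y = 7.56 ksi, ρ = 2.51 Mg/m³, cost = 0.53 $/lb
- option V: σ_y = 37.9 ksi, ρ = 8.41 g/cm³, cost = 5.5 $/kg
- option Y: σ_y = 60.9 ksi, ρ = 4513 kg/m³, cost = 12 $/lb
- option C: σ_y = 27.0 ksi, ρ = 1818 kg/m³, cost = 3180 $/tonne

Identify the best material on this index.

In SI units:
  option S: σ_y = 1750 MPa, ρ = 7927 kg/m³, cost = 35.00 $/kg
  option U: σ_y = 52.12 MPa, ρ = 2510 kg/m³, cost = 1.168 $/kg
  option V: σ_y = 261.3 MPa, ρ = 8410 kg/m³, cost = 5.500 $/kg
  option Y: σ_y = 419.9 MPa, ρ = 4513 kg/m³, cost = 26.46 $/kg
  option C: σ_y = 186.2 MPa, ρ = 1818 kg/m³, cost = 3.180 $/kg
  option C: M = 32.2 kN·m per $
  option U: M = 17.8 kN·m per $
  option S: M = 6.31 kN·m per $
  option V: M = 5.65 kN·m per $
  option Y: M = 3.52 kN·m per $
Option C ranks first.

option C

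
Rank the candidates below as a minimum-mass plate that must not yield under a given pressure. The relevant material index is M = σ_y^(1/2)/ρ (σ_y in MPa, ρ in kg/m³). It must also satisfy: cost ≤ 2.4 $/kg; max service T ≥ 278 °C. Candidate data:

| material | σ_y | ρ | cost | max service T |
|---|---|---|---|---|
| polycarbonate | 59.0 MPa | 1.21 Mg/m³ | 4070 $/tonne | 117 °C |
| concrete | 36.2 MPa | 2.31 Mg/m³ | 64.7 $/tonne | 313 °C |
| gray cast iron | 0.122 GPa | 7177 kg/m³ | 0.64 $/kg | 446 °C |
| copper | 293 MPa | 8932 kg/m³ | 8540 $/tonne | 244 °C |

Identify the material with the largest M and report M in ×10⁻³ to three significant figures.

concrete, M = 2.60×10⁻³

Screen on constraints: cost ≤ 2.4 $/kg; max service T ≥ 278 °C. Survivors: concrete, gray cast iron.
Normalizing units and computing the index:
  concrete: σ_y = 36.20 MPa, ρ = 2310 kg/m³
  gray cast iron: σ_y = 122.0 MPa, ρ = 7177 kg/m³
  concrete: M = 2.60×10⁻³
  gray cast iron: M = 1.54×10⁻³
Concrete has the largest M.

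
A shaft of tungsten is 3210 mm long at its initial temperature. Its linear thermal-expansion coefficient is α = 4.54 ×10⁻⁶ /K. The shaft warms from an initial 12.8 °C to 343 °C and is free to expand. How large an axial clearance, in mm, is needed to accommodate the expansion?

ΔT = 343 − 12.8 = 330.2 K.
ΔL = α·L₀·ΔT = 4.54×10⁻⁶ × 3210 mm × 330.2 K = 4.81 mm.

4.81 mm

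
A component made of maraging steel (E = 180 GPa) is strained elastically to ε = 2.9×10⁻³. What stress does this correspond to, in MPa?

522 MPa

σ = E·ε = 180000 MPa × 2.9×10⁻³ = 522 MPa.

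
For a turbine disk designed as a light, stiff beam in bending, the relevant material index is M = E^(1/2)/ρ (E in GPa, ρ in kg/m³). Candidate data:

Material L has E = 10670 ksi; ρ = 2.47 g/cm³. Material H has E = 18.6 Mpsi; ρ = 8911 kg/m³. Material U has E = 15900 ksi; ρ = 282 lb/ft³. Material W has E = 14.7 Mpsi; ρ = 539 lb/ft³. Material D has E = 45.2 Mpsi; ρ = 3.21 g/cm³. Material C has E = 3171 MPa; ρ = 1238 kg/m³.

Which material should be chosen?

material D

Convert each candidate to consistent units, then evaluate M:
  material L: E = 73.57 GPa, ρ = 2470 kg/m³
  material H: E = 128.2 GPa, ρ = 8911 kg/m³
  material U: E = 109.6 GPa, ρ = 4517 kg/m³
  material W: E = 101.4 GPa, ρ = 8634 kg/m³
  material D: E = 311.6 GPa, ρ = 3210 kg/m³
  material C: E = 3.171 GPa, ρ = 1238 kg/m³
  material D: M = 5.50×10⁻³
  material L: M = 3.47×10⁻³
  material U: M = 2.32×10⁻³
  material C: M = 1.44×10⁻³
  material H: M = 1.27×10⁻³
  material W: M = 1.17×10⁻³
Highest index: material D.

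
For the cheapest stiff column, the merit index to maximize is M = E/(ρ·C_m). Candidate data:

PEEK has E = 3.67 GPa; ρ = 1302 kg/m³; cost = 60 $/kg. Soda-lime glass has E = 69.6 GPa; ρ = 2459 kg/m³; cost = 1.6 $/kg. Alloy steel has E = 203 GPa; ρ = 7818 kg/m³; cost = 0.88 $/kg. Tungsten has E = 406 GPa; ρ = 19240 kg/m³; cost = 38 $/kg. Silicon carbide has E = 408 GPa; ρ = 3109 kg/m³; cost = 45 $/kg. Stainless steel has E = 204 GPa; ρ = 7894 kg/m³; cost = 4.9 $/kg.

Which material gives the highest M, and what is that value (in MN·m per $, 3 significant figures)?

alloy steel, M = 29.5 MN·m per $

Evaluate M for each candidate:
  alloy steel: M = 29.5 MN·m per $
  soda-lime glass: M = 17.7 MN·m per $
  stainless steel: M = 5.27 MN·m per $
  silicon carbide: M = 2.92 MN·m per $
  tungsten: M = 0.555 MN·m per $
  PEEK: M = 0.0470 MN·m per $
Highest index: alloy steel.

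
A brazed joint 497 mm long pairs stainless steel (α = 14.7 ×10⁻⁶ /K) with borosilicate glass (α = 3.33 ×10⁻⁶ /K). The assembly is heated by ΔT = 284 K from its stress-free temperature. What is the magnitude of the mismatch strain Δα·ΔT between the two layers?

3.23×10⁻³

Δα = |14.7 − 3.33|×10⁻⁶/K = 11.4×10⁻⁶/K.
Mismatch strain = Δα·ΔT = 11.4×10⁻⁶ × 284.0 = 3.23×10⁻³.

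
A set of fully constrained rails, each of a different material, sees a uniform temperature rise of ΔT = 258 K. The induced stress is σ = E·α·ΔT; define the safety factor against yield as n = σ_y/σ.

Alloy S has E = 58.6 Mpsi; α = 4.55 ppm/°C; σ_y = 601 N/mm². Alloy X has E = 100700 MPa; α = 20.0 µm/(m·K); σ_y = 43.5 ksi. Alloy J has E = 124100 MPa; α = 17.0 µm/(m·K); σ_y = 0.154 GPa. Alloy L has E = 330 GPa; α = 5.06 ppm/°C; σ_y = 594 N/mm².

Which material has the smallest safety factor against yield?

In consistent units (E in GPa, α in ×10⁻⁶/K, σ_y in MPa):
  alloy S: E = 404.0, α = 4.55, σ_y = 601.0 → σ = 474 MPa, n = 1.27
  alloy X: E = 100.7, α = 20.0, σ_y = 299.9 → σ = 520 MPa, n = 0.577
  alloy J: E = 124.1, α = 17.0, σ_y = 154.0 → σ = 544 MPa, n = 0.283
  alloy L: E = 330.0, α = 5.06, σ_y = 594.0 → σ = 431 MPa, n = 1.38
Smallest n: alloy J with n = 0.283.

alloy J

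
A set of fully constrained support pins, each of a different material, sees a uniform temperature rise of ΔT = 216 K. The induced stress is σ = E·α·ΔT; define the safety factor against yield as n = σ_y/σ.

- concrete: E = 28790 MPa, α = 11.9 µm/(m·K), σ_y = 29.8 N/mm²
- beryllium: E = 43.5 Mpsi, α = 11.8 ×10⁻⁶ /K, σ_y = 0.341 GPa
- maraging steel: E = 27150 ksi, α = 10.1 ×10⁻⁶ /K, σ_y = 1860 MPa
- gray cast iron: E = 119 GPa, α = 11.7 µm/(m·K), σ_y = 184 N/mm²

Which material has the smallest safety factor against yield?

concrete

With everything in SI (GPa, ×10⁻⁶/K, MPa):
  concrete: E = 28.79, α = 11.9, σ_y = 29.80 → σ = 74.0 MPa, n = 0.403
  beryllium: E = 299.9, α = 11.8, σ_y = 341.0 → σ = 764 MPa, n = 0.446
  maraging steel: E = 187.2, α = 10.1, σ_y = 1860 → σ = 408 MPa, n = 4.55
  gray cast iron: E = 119.0, α = 11.7, σ_y = 184.0 → σ = 301 MPa, n = 0.612
The minimum is concrete at n = 0.403.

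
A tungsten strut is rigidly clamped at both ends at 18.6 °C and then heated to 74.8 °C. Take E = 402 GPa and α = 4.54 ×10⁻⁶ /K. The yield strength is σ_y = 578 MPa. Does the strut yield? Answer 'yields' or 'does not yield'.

ΔT = 56.20 K. Constrained thermal stress σ = E·α·ΔT = 402.0×10³ MPa × 4.54×10⁻⁶ × 56.20 = 103 MPa (compressive).
Compare to σ_y = 578 MPa: σ < σ_y, so it does not yield.

does not yield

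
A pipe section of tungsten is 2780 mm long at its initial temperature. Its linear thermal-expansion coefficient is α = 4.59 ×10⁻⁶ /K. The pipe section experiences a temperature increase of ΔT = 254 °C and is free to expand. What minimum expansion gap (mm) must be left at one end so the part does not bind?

ΔL = α·L₀·ΔT = 4.59×10⁻⁶ × 2780 mm × 254.0 K = 3.24 mm.

3.24 mm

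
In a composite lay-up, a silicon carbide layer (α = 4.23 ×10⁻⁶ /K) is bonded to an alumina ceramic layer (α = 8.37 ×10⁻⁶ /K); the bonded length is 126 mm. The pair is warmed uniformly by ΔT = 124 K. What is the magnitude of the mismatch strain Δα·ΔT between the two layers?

5.13×10⁻⁴

Δα = |4.23 − 8.37|×10⁻⁶/K = 4.14×10⁻⁶/K.
Mismatch strain = Δα·ΔT = 4.14×10⁻⁶ × 124.0 = 5.13×10⁻⁴.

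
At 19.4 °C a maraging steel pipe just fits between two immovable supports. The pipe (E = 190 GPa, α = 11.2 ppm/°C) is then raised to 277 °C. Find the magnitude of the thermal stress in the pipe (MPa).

ΔT = 257.6 K. Constrained thermal stress σ = E·α·ΔT = 190.0×10³ MPa × 11.2×10⁻⁶ × 257.6 = 548 MPa (compressive).

548 MPa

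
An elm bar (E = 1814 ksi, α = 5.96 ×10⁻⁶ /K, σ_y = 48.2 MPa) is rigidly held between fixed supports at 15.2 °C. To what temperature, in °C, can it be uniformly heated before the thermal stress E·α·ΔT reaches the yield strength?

E = 1814 ksi = 12.51 GPa.
E·α·ΔT = 48.20 MPa ⇒ ΔT = 48.20 / (12.51×10³ × 5.96×10⁻⁶) = 646.6 K.
T = 15.2 + 646.6 = 661.8 °C.

662 °C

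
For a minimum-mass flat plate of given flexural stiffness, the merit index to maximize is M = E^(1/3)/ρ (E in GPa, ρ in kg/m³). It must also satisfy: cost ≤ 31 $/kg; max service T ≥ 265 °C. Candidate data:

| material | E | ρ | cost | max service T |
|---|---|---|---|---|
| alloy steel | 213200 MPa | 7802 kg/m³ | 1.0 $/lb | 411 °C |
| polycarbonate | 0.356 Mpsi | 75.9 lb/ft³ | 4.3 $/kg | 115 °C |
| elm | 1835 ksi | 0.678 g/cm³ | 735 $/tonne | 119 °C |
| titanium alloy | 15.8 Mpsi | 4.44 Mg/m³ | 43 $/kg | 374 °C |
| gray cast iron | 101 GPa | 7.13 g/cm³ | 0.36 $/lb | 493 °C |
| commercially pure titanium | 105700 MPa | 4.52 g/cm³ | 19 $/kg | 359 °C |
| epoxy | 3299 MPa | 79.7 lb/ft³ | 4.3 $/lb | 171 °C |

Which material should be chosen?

Screen on constraints: cost ≤ 31 $/kg; max service T ≥ 265 °C. Survivors: alloy steel, gray cast iron, commercially pure titanium.
Normalizing units and computing the index:
  alloy steel: E = 213.2 GPa, ρ = 7802 kg/m³
  gray cast iron: E = 101.0 GPa, ρ = 7130 kg/m³
  commercially pure titanium: E = 105.7 GPa, ρ = 4520 kg/m³
  commercially pure titanium: M = 1.05×10⁻³
  alloy steel: M = 0.766×10⁻³
  gray cast iron: M = 0.653×10⁻³
The maximum is for commercially pure titanium.

commercially pure titanium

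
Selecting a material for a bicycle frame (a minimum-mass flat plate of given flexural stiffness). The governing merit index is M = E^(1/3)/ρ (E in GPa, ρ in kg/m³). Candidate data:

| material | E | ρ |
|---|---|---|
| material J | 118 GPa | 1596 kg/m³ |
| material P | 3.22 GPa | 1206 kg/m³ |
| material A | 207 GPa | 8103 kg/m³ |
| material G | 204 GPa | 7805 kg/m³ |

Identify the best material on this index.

Computing M directly (units already consistent):
  material J: M = 3.07×10⁻³
  material P: M = 1.22×10⁻³
  material G: M = 0.754×10⁻³
  material A: M = 0.730×10⁻³
Highest index: material J.

material J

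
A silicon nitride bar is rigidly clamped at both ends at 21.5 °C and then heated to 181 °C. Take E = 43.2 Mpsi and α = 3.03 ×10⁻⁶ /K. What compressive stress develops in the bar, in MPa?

144 MPa

E = 43.2 Mpsi = 297.9 GPa.
ΔT = 159.5 K. Constrained thermal stress σ = E·α·ΔT = 297.9×10³ MPa × 3.03×10⁻⁶ × 159.5 = 144 MPa (compressive).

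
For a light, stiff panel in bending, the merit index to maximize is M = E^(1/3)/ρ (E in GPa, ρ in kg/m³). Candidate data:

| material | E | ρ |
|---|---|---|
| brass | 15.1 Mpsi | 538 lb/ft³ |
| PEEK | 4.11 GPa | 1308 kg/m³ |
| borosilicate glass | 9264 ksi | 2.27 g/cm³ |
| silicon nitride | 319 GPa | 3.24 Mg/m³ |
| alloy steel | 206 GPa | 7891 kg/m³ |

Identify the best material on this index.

silicon nitride

Convert each candidate to consistent units, then evaluate M:
  brass: E = 104.1 GPa, ρ = 8618 kg/m³
  PEEK: E = 4.110 GPa, ρ = 1308 kg/m³
  borosilicate glass: E = 63.87 GPa, ρ = 2270 kg/m³
  silicon nitride: E = 319.0 GPa, ρ = 3240 kg/m³
  alloy steel: E = 206.0 GPa, ρ = 7891 kg/m³
  silicon nitride: M = 2.11×10⁻³
  borosilicate glass: M = 1.76×10⁻³
  PEEK: M = 1.22×10⁻³
  alloy steel: M = 0.748×10⁻³
  brass: M = 0.546×10⁻³
Silicon nitride ranks first.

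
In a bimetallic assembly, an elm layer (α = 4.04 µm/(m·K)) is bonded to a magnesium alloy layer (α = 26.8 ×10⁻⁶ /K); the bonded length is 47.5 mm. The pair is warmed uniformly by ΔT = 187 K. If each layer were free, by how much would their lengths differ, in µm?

202 µm

Δα = |4.04 − 26.8|×10⁻⁶/K = 22.8×10⁻⁶/K.
ΔL_mismatch = Δα·L·ΔT = 22.8×10⁻⁶ × 47.5 mm × 187.0 K = 202 µm.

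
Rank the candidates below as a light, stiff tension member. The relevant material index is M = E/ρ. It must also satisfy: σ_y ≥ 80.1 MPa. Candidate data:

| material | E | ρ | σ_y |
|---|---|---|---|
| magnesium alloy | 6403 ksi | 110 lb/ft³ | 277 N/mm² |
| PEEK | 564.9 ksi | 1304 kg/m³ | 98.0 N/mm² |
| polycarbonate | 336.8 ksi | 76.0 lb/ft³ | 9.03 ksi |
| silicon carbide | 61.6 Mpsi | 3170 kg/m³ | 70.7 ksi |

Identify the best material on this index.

Screen on constraints: σ_y ≥ 80.1 MPa. Survivors: magnesium alloy, PEEK, silicon carbide.
After converting to SI:
  magnesium alloy: E = 44.15 GPa, ρ = 1762 kg/m³
  PEEK: E = 3.895 GPa, ρ = 1304 kg/m³
  silicon carbide: E = 424.7 GPa, ρ = 3170 kg/m³
  silicon carbide: M = 134 MN·m/kg
  magnesium alloy: M = 25.1 MN·m/kg
  PEEK: M = 2.99 MN·m/kg
Silicon carbide ranks first.

silicon carbide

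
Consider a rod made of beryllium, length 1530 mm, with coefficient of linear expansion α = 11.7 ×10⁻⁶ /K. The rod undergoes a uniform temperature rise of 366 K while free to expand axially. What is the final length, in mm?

ΔL = α·L₀·ΔT = 11.7×10⁻⁶ × 1530 mm × 366.0 K = 6.55 mm.
L = L₀ + ΔL = 1530 + 6.55 = 1536.6 mm.

1536.6 mm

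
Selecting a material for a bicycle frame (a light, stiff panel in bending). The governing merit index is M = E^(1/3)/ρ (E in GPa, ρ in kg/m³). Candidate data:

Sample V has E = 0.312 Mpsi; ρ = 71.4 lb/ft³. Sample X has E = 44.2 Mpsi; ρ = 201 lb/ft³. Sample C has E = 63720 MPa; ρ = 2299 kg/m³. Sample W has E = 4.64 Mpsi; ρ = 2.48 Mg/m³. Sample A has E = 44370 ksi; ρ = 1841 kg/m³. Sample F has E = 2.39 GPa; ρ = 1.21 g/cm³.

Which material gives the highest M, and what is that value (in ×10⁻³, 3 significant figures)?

Normalizing units and computing the index:
  sample V: E = 2.151 GPa, ρ = 1144 kg/m³
  sample X: E = 304.7 GPa, ρ = 3220 kg/m³
  sample C: E = 63.72 GPa, ρ = 2299 kg/m³
  sample W: E = 31.99 GPa, ρ = 2480 kg/m³
  sample A: E = 305.9 GPa, ρ = 1841 kg/m³
  sample F: E = 2.390 GPa, ρ = 1210 kg/m³
  sample A: M = 3.66×10⁻³
  sample X: M = 2.09×10⁻³
  sample C: M = 1.74×10⁻³
  sample W: M = 1.28×10⁻³
  sample V: M = 1.13×10⁻³
  sample F: M = 1.10×10⁻³
Sample A has the largest M.

sample A, M = 3.66×10⁻³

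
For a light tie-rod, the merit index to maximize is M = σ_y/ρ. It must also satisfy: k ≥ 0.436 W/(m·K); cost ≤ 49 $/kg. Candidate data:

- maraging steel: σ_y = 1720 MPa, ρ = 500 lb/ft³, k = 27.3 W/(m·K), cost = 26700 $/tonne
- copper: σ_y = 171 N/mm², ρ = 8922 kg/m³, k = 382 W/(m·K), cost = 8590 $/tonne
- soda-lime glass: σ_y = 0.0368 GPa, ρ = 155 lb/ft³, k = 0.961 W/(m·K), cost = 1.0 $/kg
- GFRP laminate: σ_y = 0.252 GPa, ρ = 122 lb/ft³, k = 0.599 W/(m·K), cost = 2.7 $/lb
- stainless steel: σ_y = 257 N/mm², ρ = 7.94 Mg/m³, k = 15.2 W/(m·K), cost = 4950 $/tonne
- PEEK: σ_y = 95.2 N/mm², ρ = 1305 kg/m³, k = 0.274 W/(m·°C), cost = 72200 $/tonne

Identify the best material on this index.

maraging steel

Screen on constraints: k ≥ 0.436 W/(m·K); cost ≤ 49 $/kg. Survivors: maraging steel, copper, soda-lime glass, GFRP laminate, stainless steel.
Putting every candidate on a common basis:
  maraging steel: σ_y = 1720 MPa, ρ = 8009 kg/m³
  copper: σ_y = 171.0 MPa, ρ = 8922 kg/m³
  soda-lime glass: σ_y = 36.80 MPa, ρ = 2483 kg/m³
  GFRP laminate: σ_y = 252.0 MPa, ρ = 1954 kg/m³
  stainless steel: σ_y = 257.0 MPa, ρ = 7940 kg/m³
  maraging steel: M = 215 kN·m/kg
  GFRP laminate: M = 129 kN·m/kg
  stainless steel: M = 32.4 kN·m/kg
  copper: M = 19.2 kN·m/kg
  soda-lime glass: M = 14.8 kN·m/kg
Maraging steel ranks first.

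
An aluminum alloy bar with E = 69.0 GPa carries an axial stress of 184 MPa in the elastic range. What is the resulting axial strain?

ε = σ/E = 184 / 69000 = 2.67×10⁻³.

2.67×10⁻³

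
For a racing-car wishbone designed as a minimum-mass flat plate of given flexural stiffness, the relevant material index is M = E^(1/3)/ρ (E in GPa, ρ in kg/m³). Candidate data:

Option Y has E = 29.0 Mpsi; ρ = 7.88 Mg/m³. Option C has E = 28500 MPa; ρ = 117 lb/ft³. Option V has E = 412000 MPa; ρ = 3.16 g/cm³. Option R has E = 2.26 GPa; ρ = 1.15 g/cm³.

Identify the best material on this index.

option V

After converting to SI:
  option Y: E = 199.9 GPa, ρ = 7880 kg/m³
  option C: E = 28.50 GPa, ρ = 1874 kg/m³
  option V: E = 412.0 GPa, ρ = 3160 kg/m³
  option R: E = 2.260 GPa, ρ = 1150 kg/m³
  option V: M = 2.35×10⁻³
  option C: M = 1.63×10⁻³
  option R: M = 1.14×10⁻³
  option Y: M = 0.742×10⁻³
The maximum is for option V.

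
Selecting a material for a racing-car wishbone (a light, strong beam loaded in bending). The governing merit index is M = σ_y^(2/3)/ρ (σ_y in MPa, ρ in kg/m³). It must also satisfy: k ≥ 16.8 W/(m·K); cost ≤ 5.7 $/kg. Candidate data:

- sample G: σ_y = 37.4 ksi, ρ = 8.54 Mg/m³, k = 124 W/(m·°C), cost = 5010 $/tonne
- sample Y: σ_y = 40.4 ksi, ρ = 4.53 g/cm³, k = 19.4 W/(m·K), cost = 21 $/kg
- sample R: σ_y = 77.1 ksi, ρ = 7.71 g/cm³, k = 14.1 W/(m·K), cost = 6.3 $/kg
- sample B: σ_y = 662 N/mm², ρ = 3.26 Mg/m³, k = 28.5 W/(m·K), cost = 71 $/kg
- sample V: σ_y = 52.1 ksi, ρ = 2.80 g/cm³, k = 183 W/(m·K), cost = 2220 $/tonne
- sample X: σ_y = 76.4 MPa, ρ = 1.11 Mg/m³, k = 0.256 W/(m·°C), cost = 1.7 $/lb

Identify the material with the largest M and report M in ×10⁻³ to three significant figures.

Screen on constraints: k ≥ 16.8 W/(m·K); cost ≤ 5.7 $/kg. Survivors: sample G, sample V.
In SI units:
  sample G: σ_y = 257.9 MPa, ρ = 8540 kg/m³
  sample V: σ_y = 359.2 MPa, ρ = 2800 kg/m³
  sample V: M = 18.0×10⁻³
  sample G: M = 4.74×10⁻³
Sample V has the largest M.

sample V, M = 18.0×10⁻³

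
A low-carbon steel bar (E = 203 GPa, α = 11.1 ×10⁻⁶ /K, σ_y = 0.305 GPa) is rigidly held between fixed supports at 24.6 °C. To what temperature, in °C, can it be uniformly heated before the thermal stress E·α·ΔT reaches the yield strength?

160 °C

σ_y = 0.305 GPa = 305.0 MPa.
E·α·ΔT = 305.0 MPa ⇒ ΔT = 305.0 / (203.0×10³ × 11.1×10⁻⁶) = 135.4 K.
T = 24.6 + 135.4 = 160.0 °C.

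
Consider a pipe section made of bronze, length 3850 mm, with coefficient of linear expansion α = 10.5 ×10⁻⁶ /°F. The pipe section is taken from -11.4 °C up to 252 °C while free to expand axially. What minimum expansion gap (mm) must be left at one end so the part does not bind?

19.2 mm

Convert α: 10.5×10⁻⁶/°F × (9/5) = 18.9×10⁻⁶/K.
ΔT = 252 − (-11.4) = 263.4 K.
ΔL = α·L₀·ΔT = 18.9×10⁻⁶ × 3850 mm × 263.4 K = 19.2 mm.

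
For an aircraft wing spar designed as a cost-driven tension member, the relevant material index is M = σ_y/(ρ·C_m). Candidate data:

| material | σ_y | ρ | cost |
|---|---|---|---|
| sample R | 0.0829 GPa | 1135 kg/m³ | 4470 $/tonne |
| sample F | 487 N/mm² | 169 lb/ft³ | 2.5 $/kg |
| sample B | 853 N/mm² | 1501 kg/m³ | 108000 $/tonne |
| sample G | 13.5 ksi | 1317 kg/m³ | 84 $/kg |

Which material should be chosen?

sample F

Putting every candidate on a common basis:
  sample R: σ_y = 82.90 MPa, ρ = 1135 kg/m³, cost = 4.470 $/kg
  sample F: σ_y = 487.0 MPa, ρ = 2707 kg/m³, cost = 2.500 $/kg
  sample B: σ_y = 853.0 MPa, ρ = 1501 kg/m³, cost = 108.0 $/kg
  sample G: σ_y = 93.08 MPa, ρ = 1317 kg/m³, cost = 84.00 $/kg
  sample F: M = 72.0 kN·m per $
  sample R: M = 16.3 kN·m per $
  sample B: M = 5.26 kN·m per $
  sample G: M = 0.841 kN·m per $
Sample F ranks first.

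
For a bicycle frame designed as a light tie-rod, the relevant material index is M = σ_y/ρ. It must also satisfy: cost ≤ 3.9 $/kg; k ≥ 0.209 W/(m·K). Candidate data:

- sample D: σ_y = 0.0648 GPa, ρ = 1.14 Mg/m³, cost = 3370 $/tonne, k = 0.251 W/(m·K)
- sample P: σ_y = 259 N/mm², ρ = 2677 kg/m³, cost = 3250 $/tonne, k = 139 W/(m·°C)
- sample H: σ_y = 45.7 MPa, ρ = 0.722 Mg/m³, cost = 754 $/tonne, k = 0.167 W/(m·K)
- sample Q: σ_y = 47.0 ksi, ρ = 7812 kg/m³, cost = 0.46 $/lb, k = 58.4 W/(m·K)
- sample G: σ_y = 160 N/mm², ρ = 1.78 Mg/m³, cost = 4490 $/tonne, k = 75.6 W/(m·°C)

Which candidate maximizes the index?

Screen on constraints: cost ≤ 3.9 $/kg; k ≥ 0.209 W/(m·K). Survivors: sample D, sample P, sample Q.
Convert each candidate to consistent units, then evaluate M:
  sample D: σ_y = 64.80 MPa, ρ = 1140 kg/m³
  sample P: σ_y = 259.0 MPa, ρ = 2677 kg/m³
  sample Q: σ_y = 324.1 MPa, ρ = 7812 kg/m³
  sample P: M = 96.8 kN·m/kg
  sample D: M = 56.8 kN·m/kg
  sample Q: M = 41.5 kN·m/kg
Highest index: sample P.

sample P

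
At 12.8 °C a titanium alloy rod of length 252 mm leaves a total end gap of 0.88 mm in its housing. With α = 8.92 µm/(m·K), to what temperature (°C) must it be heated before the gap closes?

404 °C

α·L₀·ΔT = 0.88 mm ⇒ ΔT = 0.88 / (8.92×10⁻⁶ × 252.0) = 391.5 K.
T = 12.8 + 391.5 = 404.3 °C.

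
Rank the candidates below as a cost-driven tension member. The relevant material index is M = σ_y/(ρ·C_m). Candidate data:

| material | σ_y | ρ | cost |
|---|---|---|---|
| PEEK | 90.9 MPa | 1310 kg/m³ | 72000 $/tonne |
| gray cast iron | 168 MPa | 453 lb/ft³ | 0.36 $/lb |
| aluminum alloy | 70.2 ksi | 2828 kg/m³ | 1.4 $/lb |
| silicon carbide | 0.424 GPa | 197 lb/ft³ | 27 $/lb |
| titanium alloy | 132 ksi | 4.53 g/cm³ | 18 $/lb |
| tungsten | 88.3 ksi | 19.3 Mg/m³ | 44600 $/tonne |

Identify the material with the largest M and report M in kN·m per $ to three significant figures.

aluminum alloy, M = 55.5 kN·m per $

In SI units:
  PEEK: σ_y = 90.90 MPa, ρ = 1310 kg/m³, cost = 72.00 $/kg
  gray cast iron: σ_y = 168.0 MPa, ρ = 7256 kg/m³, cost = 0.7937 $/kg
  aluminum alloy: σ_y = 484.0 MPa, ρ = 2828 kg/m³, cost = 3.086 $/kg
  silicon carbide: σ_y = 424.0 MPa, ρ = 3156 kg/m³, cost = 59.52 $/kg
  titanium alloy: σ_y = 910.1 MPa, ρ = 4530 kg/m³, cost = 39.68 $/kg
  tungsten: σ_y = 608.8 MPa, ρ = 19300 kg/m³, cost = 44.60 $/kg
  aluminum alloy: M = 55.5 kN·m per $
  gray cast iron: M = 29.2 kN·m per $
  titanium alloy: M = 5.06 kN·m per $
  silicon carbide: M = 2.26 kN·m per $
  PEEK: M = 0.964 kN·m per $
  tungsten: M = 0.707 kN·m per $
Aluminum alloy ranks first.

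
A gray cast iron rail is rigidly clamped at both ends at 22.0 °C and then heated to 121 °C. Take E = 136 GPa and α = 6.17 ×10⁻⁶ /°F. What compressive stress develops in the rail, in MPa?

150 MPa

α = 6.17×10⁻⁶/°F × 9/5 = 11.1×10⁻⁶/K.
ΔT = 99.00 K. Constrained thermal stress σ = E·α·ΔT = 136.0×10³ MPa × 11.1×10⁻⁶ × 99.00 = 150 MPa (compressive).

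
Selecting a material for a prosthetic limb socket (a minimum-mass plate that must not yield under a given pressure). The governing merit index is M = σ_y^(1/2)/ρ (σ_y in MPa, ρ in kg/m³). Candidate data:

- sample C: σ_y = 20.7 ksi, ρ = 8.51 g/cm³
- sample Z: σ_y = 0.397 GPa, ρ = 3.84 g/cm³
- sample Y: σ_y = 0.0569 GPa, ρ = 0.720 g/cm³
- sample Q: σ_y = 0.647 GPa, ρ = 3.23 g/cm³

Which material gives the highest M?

sample Y

After converting to SI:
  sample C: σ_y = 142.7 MPa, ρ = 8510 kg/m³
  sample Z: σ_y = 397.0 MPa, ρ = 3840 kg/m³
  sample Y: σ_y = 56.90 MPa, ρ = 720.0 kg/m³
  sample Q: σ_y = 647.0 MPa, ρ = 3230 kg/m³
  sample Y: M = 10.5×10⁻³
  sample Q: M = 7.87×10⁻³
  sample Z: M = 5.19×10⁻³
  sample C: M = 1.40×10⁻³
Highest index: sample Y.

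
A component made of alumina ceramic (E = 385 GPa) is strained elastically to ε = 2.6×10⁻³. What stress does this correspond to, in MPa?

1000 MPa

σ = E·ε = 385000 MPa × 2.6×10⁻³ = 1000 MPa.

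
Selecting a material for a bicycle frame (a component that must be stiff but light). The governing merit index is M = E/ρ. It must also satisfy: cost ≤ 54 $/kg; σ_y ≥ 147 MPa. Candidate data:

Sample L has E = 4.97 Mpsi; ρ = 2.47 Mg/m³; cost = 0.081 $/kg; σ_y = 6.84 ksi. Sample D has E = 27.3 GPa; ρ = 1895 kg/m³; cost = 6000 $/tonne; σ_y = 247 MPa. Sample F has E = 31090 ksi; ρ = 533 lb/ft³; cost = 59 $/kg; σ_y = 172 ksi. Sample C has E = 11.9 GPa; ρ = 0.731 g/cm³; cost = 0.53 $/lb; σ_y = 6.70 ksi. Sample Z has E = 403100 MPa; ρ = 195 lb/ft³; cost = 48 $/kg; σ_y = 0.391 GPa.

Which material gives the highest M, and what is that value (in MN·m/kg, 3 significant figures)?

Screen on constraints: cost ≤ 54 $/kg; σ_y ≥ 147 MPa. Survivors: sample D, sample Z.
Normalizing units and computing the index:
  sample D: E = 27.30 GPa, ρ = 1895 kg/m³
  sample Z: E = 403.1 GPa, ρ = 3124 kg/m³
  sample Z: M = 129 MN·m/kg
  sample D: M = 14.4 MN·m/kg
Highest index: sample Z.

sample Z, M = 129 MN·m/kg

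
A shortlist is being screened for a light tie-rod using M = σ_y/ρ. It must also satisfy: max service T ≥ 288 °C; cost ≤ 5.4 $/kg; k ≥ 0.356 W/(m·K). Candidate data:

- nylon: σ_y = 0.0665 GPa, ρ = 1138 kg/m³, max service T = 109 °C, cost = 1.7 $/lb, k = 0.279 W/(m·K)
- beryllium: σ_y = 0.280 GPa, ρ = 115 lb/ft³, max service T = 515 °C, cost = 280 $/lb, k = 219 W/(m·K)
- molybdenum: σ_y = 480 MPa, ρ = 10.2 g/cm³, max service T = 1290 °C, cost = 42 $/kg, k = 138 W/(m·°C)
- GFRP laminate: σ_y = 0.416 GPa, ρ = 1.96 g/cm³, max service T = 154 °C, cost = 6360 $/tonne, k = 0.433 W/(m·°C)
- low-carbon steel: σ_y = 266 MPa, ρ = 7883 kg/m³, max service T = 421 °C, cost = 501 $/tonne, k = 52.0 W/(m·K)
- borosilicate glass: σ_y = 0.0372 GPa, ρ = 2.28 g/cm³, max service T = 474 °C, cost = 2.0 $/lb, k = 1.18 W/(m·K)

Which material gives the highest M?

low-carbon steel

Screen on constraints: max service T ≥ 288 °C; cost ≤ 5.4 $/kg; k ≥ 0.356 W/(m·K). Survivors: low-carbon steel, borosilicate glass.
In SI units:
  low-carbon steel: σ_y = 266.0 MPa, ρ = 7883 kg/m³
  borosilicate glass: σ_y = 37.20 MPa, ρ = 2280 kg/m³
  low-carbon steel: M = 33.7 kN·m/kg
  borosilicate glass: M = 16.3 kN·m/kg
The maximum is for low-carbon steel.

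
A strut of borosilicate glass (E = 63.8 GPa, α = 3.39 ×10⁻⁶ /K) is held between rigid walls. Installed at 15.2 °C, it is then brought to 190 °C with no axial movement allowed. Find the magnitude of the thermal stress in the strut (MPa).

37.8 MPa

ΔT = 174.8 K. Constrained thermal stress σ = E·α·ΔT = 63.80×10³ MPa × 3.39×10⁻⁶ × 174.8 = 37.8 MPa (compressive).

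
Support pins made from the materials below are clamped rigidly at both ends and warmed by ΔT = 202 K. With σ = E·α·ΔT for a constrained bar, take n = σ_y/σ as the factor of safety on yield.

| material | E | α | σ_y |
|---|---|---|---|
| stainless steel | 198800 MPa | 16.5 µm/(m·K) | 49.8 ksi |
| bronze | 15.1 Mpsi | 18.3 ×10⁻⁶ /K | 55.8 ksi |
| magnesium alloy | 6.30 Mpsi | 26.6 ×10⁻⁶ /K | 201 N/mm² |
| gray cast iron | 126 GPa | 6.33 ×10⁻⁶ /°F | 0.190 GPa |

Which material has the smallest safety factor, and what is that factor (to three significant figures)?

In consistent units (E in GPa, α in ×10⁻⁶/K, σ_y in MPa):
  stainless steel: E = 198.8, α = 16.5, σ_y = 343.4 → σ = 663 MPa, n = 0.518
  bronze: E = 104.1, α = 18.3, σ_y = 384.7 → σ = 385 MPa, n = 1.00
  magnesium alloy: E = 43.44, α = 26.6, σ_y = 201.0 → σ = 233 MPa, n = 0.861
  gray cast iron: E = 126.0, α = 11.4, σ_y = 190.0 → σ = 290 MPa, n = 0.655
Stainless steel has the lowest safety factor, n = 0.518.

stainless steel, n = 0.518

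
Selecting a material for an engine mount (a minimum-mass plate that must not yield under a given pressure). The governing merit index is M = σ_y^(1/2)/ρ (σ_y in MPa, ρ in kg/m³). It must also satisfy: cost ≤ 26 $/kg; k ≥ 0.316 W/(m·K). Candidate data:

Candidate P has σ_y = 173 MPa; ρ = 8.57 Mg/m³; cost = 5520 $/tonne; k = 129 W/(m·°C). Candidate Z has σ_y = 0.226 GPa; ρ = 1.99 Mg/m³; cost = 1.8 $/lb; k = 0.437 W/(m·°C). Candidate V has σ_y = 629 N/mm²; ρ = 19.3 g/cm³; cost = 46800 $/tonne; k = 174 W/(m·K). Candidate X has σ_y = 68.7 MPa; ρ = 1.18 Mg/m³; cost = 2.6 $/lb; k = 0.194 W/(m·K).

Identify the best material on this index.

candidate Z

Screen on constraints: cost ≤ 26 $/kg; k ≥ 0.316 W/(m·K). Survivors: candidate P, candidate Z.
Normalizing units and computing the index:
  candidate P: σ_y = 173.0 MPa, ρ = 8570 kg/m³
  candidate Z: σ_y = 226.0 MPa, ρ = 1990 kg/m³
  candidate Z: M = 7.55×10⁻³
  candidate P: M = 1.53×10⁻³
Candidate Z has the largest M.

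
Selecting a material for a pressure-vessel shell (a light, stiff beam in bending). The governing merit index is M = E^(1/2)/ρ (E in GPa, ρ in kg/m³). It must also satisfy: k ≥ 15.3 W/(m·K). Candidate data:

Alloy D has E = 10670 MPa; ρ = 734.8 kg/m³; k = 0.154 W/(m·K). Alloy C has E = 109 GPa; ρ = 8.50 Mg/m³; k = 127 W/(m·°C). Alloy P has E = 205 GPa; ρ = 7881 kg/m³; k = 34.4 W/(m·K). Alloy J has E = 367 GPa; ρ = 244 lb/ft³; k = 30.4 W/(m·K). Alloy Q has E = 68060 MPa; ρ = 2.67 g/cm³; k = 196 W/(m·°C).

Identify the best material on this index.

alloy J

Screen on constraints: k ≥ 15.3 W/(m·K). Survivors: alloy C, alloy P, alloy J, alloy Q.
In SI units:
  alloy C: E = 109.0 GPa, ρ = 8500 kg/m³
  alloy P: E = 205.0 GPa, ρ = 7881 kg/m³
  alloy J: E = 367.0 GPa, ρ = 3909 kg/m³
  alloy Q: E = 68.06 GPa, ρ = 2670 kg/m³
  alloy J: M = 4.90×10⁻³
  alloy Q: M = 3.09×10⁻³
  alloy P: M = 1.82×10⁻³
  alloy C: M = 1.23×10⁻³
Alloy J has the largest M.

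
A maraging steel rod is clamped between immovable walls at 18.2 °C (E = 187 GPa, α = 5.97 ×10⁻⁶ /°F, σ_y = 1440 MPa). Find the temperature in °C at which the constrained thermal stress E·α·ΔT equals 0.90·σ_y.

663 °C

α = 5.97×10⁻⁶/°F × 9/5 = 10.7×10⁻⁶/K.
E·α·ΔT = 1296 MPa ⇒ ΔT = 1296 / (187.0×10³ × 10.7×10⁻⁶) = 644.9 K.
T = 18.2 + 644.9 = 663.1 °C.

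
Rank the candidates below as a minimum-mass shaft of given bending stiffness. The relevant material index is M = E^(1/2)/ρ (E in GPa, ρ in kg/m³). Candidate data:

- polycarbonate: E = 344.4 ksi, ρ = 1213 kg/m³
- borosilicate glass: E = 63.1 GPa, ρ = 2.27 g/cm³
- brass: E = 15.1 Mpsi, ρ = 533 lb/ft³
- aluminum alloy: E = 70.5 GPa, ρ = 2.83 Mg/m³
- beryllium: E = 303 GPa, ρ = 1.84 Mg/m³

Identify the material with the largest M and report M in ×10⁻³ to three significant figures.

beryllium, M = 9.46×10⁻³

In SI units:
  polycarbonate: E = 2.375 GPa, ρ = 1213 kg/m³
  borosilicate glass: E = 63.10 GPa, ρ = 2270 kg/m³
  brass: E = 104.1 GPa, ρ = 8538 kg/m³
  aluminum alloy: E = 70.50 GPa, ρ = 2830 kg/m³
  beryllium: E = 303.0 GPa, ρ = 1840 kg/m³
  beryllium: M = 9.46×10⁻³
  borosilicate glass: M = 3.50×10⁻³
  aluminum alloy: M = 2.97×10⁻³
  polycarbonate: M = 1.27×10⁻³
  brass: M = 1.20×10⁻³
Highest index: beryllium.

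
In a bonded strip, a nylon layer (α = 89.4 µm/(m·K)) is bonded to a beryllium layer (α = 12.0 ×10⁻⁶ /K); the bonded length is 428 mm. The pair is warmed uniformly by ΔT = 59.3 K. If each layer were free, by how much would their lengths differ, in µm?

Δα = |89.4 − 12.0|×10⁻⁶/K = 77.4×10⁻⁶/K.
ΔL_mismatch = Δα·L·ΔT = 77.4×10⁻⁶ × 428.0 mm × 59.3 K = 1960 µm.

1960 µm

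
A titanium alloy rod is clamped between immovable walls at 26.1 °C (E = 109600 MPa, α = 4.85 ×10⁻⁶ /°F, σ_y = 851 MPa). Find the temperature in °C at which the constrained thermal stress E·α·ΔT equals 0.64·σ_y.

E = 109600 MPa = 109.6 GPa.
α = 4.85×10⁻⁶/°F × 9/5 = 8.73×10⁻⁶/K.
E·α·ΔT = 544.6 MPa ⇒ ΔT = 544.6 / (109.6×10³ × 8.73×10⁻⁶) = 569.2 K.
T = 26.1 + 569.2 = 595.3 °C.

595 °C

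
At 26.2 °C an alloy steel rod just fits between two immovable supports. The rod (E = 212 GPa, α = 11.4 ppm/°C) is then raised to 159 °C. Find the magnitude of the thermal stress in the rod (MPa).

321 MPa

ΔT = 132.8 K. Constrained thermal stress σ = E·α·ΔT = 212.0×10³ MPa × 11.4×10⁻⁶ × 132.8 = 321 MPa (compressive).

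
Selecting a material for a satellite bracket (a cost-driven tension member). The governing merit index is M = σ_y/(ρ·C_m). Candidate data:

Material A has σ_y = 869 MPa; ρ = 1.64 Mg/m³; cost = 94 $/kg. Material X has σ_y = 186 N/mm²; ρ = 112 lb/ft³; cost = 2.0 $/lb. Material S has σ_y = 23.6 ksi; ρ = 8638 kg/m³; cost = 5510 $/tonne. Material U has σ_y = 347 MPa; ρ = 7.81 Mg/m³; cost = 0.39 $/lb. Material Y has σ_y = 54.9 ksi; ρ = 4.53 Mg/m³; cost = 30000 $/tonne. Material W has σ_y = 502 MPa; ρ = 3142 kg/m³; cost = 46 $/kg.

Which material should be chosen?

After converting to SI:
  material A: σ_y = 869.0 MPa, ρ = 1640 kg/m³, cost = 94.00 $/kg
  material X: σ_y = 186.0 MPa, ρ = 1794 kg/m³, cost = 4.409 $/kg
  material S: σ_y = 162.7 MPa, ρ = 8638 kg/m³, cost = 5.510 $/kg
  material U: σ_y = 347.0 MPa, ρ = 7810 kg/m³, cost = 0.8598 $/kg
  material Y: σ_y = 378.5 MPa, ρ = 4530 kg/m³, cost = 30.00 $/kg
  material W: σ_y = 502.0 MPa, ρ = 3142 kg/m³, cost = 46.00 $/kg
  material U: M = 51.7 kN·m per $
  material X: M = 23.5 kN·m per $
  material A: M = 5.64 kN·m per $
  material W: M = 3.47 kN·m per $
  material S: M = 3.42 kN·m per $
  material Y: M = 2.79 kN·m per $
Material U ranks first.

material U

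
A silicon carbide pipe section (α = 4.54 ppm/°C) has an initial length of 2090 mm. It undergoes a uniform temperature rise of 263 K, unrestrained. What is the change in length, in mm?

2.50 mm

ΔL = α·L₀·ΔT = 4.54×10⁻⁶ × 2090 mm × 263.0 K = 2.50 mm.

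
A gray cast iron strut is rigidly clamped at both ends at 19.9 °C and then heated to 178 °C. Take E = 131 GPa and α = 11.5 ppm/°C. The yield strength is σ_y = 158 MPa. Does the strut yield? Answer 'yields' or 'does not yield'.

yields

ΔT = 158.1 K. Constrained thermal stress σ = E·α·ΔT = 131.0×10³ MPa × 11.5×10⁻⁶ × 158.1 = 238 MPa (compressive).
Compare to σ_y = 158 MPa: σ ≥ σ_y, so it yields.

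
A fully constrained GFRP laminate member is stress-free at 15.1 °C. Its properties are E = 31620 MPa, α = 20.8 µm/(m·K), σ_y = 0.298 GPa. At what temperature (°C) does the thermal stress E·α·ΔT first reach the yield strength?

468 °C

E = 31620 MPa = 31.62 GPa.
σ_y = 0.298 GPa = 298.0 MPa.
E·α·ΔT = 298.0 MPa ⇒ ΔT = 298.0 / (31.62×10³ × 20.8×10⁻⁶) = 453.1 K.
T = 15.1 + 453.1 = 468.2 °C.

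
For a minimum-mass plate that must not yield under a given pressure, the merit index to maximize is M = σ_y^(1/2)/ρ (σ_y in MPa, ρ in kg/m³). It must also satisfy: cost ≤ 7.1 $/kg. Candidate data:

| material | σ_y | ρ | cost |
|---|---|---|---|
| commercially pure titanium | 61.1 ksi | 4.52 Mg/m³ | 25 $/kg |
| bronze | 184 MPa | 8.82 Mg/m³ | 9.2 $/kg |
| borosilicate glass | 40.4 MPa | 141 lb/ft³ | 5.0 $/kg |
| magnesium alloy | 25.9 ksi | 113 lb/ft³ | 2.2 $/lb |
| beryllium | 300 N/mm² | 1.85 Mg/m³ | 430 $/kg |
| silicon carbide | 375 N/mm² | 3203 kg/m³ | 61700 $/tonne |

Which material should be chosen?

Screen on constraints: cost ≤ 7.1 $/kg. Survivors: borosilicate glass, magnesium alloy.
In SI units:
  borosilicate glass: σ_y = 40.40 MPa, ρ = 2259 kg/m³
  magnesium alloy: σ_y = 178.6 MPa, ρ = 1810 kg/m³
  magnesium alloy: M = 7.38×10⁻³
  borosilicate glass: M = 2.81×10⁻³
Magnesium alloy ranks first.

magnesium alloy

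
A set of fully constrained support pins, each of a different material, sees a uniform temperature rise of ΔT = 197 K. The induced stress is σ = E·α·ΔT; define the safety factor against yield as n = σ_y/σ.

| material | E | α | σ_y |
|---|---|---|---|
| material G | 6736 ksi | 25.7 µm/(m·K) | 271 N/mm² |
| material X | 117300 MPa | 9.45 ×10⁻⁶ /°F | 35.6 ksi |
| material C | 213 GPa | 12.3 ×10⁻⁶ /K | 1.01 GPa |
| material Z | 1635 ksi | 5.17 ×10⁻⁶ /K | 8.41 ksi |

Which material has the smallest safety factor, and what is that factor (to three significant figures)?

material X, n = 0.624

Per material, after unit conversion:
  material G: E = 46.44, α = 25.7, σ_y = 271.0 → σ = 235 MPa, n = 1.15
  material X: E = 117.3, α = 17.0, σ_y = 245.5 → σ = 393 MPa, n = 0.624
  material C: E = 213.0, α = 12.3, σ_y = 1010 → σ = 516 MPa, n = 1.96
  material Z: E = 11.27, α = 5.17, σ_y = 57.98 → σ = 11.5 MPa, n = 5.05
The minimum is material X at n = 0.624.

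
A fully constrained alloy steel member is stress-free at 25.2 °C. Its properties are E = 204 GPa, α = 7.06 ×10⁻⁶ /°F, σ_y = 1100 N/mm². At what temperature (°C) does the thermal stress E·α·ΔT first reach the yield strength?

α = 7.06×10⁻⁶/°F × 9/5 = 12.7×10⁻⁶/K.
σ_y = 1100 N/mm² = 1100 MPa.
E·α·ΔT = 1100 MPa ⇒ ΔT = 1100 / (204.0×10³ × 12.7×10⁻⁶) = 424.3 K.
T = 25.2 + 424.3 = 449.5 °C.

450 °C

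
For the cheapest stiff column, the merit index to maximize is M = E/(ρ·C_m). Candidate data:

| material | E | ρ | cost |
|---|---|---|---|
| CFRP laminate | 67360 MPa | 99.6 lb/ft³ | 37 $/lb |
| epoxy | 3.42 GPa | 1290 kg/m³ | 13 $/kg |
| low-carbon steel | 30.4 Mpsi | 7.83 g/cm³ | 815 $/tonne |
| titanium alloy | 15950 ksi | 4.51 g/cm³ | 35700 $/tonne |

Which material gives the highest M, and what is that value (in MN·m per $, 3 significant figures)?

Normalizing units and computing the index:
  CFRP laminate: E = 67.36 GPa, ρ = 1595 kg/m³, cost = 81.57 $/kg
  epoxy: E = 3.420 GPa, ρ = 1290 kg/m³, cost = 13.00 $/kg
  low-carbon steel: E = 209.6 GPa, ρ = 7830 kg/m³, cost = 0.8150 $/kg
  titanium alloy: E = 110.0 GPa, ρ = 4510 kg/m³, cost = 35.70 $/kg
  low-carbon steel: M = 32.8 MN·m per $
  titanium alloy: M = 0.683 MN·m per $
  CFRP laminate: M = 0.518 MN·m per $
  epoxy: M = 0.204 MN·m per $
The maximum is for low-carbon steel.

low-carbon steel, M = 32.8 MN·m per $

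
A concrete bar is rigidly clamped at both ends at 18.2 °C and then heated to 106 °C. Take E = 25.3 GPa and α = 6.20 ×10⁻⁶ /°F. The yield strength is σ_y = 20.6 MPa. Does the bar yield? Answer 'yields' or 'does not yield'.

α = 6.20×10⁻⁶/°F × 9/5 = 11.2×10⁻⁶/K.
ΔT = 87.80 K. Constrained thermal stress σ = E·α·ΔT = 25.30×10³ MPa × 11.2×10⁻⁶ × 87.80 = 24.8 MPa (compressive).
Compare to σ_y = 20.6 MPa: σ ≥ σ_y, so it yields.

yields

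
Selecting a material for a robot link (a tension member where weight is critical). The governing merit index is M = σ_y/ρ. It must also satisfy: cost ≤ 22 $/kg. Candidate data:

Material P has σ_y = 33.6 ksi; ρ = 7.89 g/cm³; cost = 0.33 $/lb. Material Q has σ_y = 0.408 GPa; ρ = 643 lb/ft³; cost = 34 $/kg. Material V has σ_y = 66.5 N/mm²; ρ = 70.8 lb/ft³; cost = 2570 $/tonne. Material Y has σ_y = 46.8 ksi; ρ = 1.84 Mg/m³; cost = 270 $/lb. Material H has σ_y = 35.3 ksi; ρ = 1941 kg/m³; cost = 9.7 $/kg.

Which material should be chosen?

Screen on constraints: cost ≤ 22 $/kg. Survivors: material P, material V, material H.
Convert each candidate to consistent units, then evaluate M:
  material P: σ_y = 231.7 MPa, ρ = 7890 kg/m³
  material V: σ_y = 66.50 MPa, ρ = 1134 kg/m³
  material H: σ_y = 243.4 MPa, ρ = 1941 kg/m³
  material H: M = 125 kN·m/kg
  material V: M = 58.6 kN·m/kg
  material P: M = 29.4 kN·m/kg
The maximum is for material H.

material H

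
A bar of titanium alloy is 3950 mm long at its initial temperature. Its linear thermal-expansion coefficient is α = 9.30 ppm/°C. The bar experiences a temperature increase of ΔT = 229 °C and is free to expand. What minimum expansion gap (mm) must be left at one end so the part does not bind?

ΔL = α·L₀·ΔT = 9.30×10⁻⁶ × 3950 mm × 229.0 K = 8.41 mm.

8.41 mm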